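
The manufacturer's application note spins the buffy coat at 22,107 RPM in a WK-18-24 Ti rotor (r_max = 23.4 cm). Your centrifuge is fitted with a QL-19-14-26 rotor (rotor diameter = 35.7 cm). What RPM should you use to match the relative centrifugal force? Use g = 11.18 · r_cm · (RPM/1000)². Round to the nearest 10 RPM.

25310 RPM

RCF_original = 11.18 × 23.4 × (22.107)² = 11.18 × 23.4 × 488.719449 ≈ 127,854.9 × g
Your rotor: r = 35.7 / 2 = 17.85 cm
127,854.9 = 11.18 × 17.85 × (N/1000)²
(N/1000)² = 127,854.9 / 199.563 = 640.6744
N = 1000 × √640.6744 ≈ 25,311.5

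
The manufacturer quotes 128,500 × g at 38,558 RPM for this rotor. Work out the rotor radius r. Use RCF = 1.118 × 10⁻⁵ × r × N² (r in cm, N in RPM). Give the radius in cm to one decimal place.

RCF = 1.118 × 10⁻⁵ × r × N²
128500 = 1.118 × 10⁻⁵ × r × (38558)²
r = 128500 / (1.118 × 10⁻⁵ × 1,486,719,364) = 128500 / 16621.52 ≈ 7.731 cm

≈ 7.7 cm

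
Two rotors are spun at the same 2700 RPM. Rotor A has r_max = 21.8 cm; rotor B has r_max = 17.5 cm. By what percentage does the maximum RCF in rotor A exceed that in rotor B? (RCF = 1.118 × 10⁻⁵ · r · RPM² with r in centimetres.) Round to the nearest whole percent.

25%

At equal RPM, RCF scales linearly with r: ratio = 21.8 / 17.5 = 1.2457.
So rotor A delivers 24.6% more g-force.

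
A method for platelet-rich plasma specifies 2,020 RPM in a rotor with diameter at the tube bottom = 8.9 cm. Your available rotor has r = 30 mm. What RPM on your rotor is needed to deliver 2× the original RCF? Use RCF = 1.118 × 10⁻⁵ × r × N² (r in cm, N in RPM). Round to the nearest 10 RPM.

≈ 3480 RPM

Original rotor: r = 8.9 / 2 = 4.45 cm
RCF_original = 1.118 × 10⁻⁵ × 4.45 × (2020)² = 1.118 × 10⁻⁵ × 4.45 × 4,080,400 ≈ 203 × g
Target RCF = 2 × 203 ≈ 406 × g
Your rotor: r = 30 mm = 3.0 cm
406 = 1.118 × 10⁻⁵ × 3 × N²
N² = 406 / (3.354 × 10⁻⁵) = 12,104,949
N ≈ √12,104,949 ≈ 3,479.2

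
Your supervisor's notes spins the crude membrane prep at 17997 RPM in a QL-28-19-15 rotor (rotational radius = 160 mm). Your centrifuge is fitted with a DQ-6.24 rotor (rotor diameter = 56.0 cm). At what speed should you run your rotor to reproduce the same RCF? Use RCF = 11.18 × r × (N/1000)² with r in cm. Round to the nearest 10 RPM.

≈ 13600 RPM

Original rotor: r = 160 mm = 16.0 cm
RCF = 11.18 × r × (N/1000)²
RCF_original = 11.18 × 16 × (17.997)² = 11.18 × 16 × 323.892009 ≈ 57,937.8 × g
Your rotor: r = 56.0 / 2 = 28 cm
57,937.8 = 11.18 × 28 × (N/1000)²
(N/1000)² = 57,937.8 / 313.04 = 185.0811
N = 1000 × √185.0811 ≈ 13,604.5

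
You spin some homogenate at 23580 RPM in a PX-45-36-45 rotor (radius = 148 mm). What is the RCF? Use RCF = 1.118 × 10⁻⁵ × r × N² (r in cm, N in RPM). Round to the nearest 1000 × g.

r = 148 mm = 14.8 cm
RCF = 1.118 × 10⁻⁵ × r × N²
RCF = 1.118 × 10⁻⁵ × 14.8 × (23580)² = 1.118 × 10⁻⁵ × 14.8 × 556,016,400 ≈ 92,000.7 × g

RCF ≈ 92000 ×g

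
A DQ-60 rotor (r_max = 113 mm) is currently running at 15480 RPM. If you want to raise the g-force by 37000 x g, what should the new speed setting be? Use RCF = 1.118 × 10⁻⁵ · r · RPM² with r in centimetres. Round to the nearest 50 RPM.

r = 113 mm = 11.3 cm
Current RCF = 1.118 × 10⁻⁵ × 11.3 × (15480)² = 1.118 × 10⁻⁵ × 11.3 × 239,630,400 ≈ 30,273.5 × g
Target RCF = 30,273.5 + 37,000 = 67,273.5 × g
N² = 67,273.5 / (12.6334 × 10⁻⁵) = 532,505,106
N ≈ √532,505,106 ≈ 23,076.1

23100 RPM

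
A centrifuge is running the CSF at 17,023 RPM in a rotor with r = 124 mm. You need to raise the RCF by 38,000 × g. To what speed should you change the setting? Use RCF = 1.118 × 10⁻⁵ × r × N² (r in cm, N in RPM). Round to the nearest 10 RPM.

≈ 23750 RPM

r = 124 mm = 12.4 cm
Current RCF = 1.118 × 10⁻⁵ × 12.4 × (17023)² = 1.118 × 10⁻⁵ × 12.4 × 289,782,529 ≈ 40,173.1 × g
Target RCF = 40,173.1 + 38,000 = 78,173.1 × g
N² = 78,173.1 / (13.8632 × 10⁻⁵) = 563,889,290
N ≈ √563,889,290 ≈ 23,746.4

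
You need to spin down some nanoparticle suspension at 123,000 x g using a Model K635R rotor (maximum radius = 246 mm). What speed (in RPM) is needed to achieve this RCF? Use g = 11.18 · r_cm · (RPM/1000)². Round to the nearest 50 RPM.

N ≈ 21150 RPM

r = 246 mm = 24.6 cm
RCF = 11.18 × r × (N/1000)²
123,000 = 11.18 × 24.6 × (N/1000)²
(N/1000)² = 123,000 / 275.028 = 447.2272
N = 1000 × √447.2272 ≈ 21,147.7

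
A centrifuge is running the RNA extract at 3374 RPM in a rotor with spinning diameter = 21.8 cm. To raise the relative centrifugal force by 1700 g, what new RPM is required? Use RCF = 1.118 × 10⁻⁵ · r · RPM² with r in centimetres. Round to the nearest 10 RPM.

≈ 5030 RPM

r = 21.8 / 2 = 10.9 cm
Current RCF = 1.118 × 10⁻⁵ × 10.9 × (3374)² = 1.118 × 10⁻⁵ × 10.9 × 11,383,876 ≈ 1,387.3 × g
Target RCF = 1,387.3 + 1,700 = 3,087.3 × g
N² = 3,087.3 / (12.1862 × 10⁻⁵) = 25,334,395
N ≈ √25,334,395 ≈ 5,033.3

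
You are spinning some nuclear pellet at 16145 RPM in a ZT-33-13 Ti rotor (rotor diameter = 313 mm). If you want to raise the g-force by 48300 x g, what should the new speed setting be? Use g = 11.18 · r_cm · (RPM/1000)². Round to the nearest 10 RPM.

r = 313 mm / 2 = 156.5 mm = 15.65 cm
Current RCF = 11.18 × 15.65 × (16.145)² = 11.18 × 15.65 × 260.661025 ≈ 45,607.1 × g
Target RCF = 45,607.1 + 48,300 = 93,907.1 × g
(N/1000)² = 93,907.1 / 174.967 = 536.7132
N = 1000 × √536.7132 ≈ 23,167.1

≈ 23170 RPM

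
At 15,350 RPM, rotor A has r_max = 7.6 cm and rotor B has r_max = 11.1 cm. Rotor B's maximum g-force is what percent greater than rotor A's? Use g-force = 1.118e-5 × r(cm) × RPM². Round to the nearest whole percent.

46%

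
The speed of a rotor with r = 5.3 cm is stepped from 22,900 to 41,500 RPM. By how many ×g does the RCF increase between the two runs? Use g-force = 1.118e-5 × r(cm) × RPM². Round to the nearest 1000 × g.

RCF₁ = 1.118 × 10⁻⁵ × 5.3 × (22900)² = 1.118 × 10⁻⁵ × 5.3 × 524,410,000 ≈ 31,073.4 × g
RCF₂ = 1.118 × 10⁻⁵ × 5.3 × (41500)² = 1.118 × 10⁻⁵ × 5.3 × 1,722,250,000 ≈ 102,050.2 × g
Increase = 102,050.2 − 31,073.4 = 70,976.8

≈ 71000 ×g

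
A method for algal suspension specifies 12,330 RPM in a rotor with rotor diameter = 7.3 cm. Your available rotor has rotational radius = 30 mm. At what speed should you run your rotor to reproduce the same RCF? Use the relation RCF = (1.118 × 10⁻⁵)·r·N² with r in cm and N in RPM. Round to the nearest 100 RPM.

≈ 13600 RPM

Original rotor: r = 7.3 / 2 = 3.65 cm
RCF = 1.118 × 10⁻⁵ × r × N²
RCF_original = 1.118 × 10⁻⁵ × 3.65 × (12330)² = 1.118 × 10⁻⁵ × 3.65 × 152,028,900 ≈ 6,203.8 × g
Your rotor: r = 30 mm = 3.0 cm
6,203.8 = 1.118 × 10⁻⁵ × 3 × N²
N² = 6,203.8 / (3.354 × 10⁻⁵) = 184,967,203
N ≈ √184,967,203 ≈ 13,600.3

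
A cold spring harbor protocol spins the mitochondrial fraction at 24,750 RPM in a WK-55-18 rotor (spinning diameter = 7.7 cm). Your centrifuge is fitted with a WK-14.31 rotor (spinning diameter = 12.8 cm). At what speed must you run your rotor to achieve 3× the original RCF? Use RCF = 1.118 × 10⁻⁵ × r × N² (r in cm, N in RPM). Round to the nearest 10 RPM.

Original rotor: r = 7.7 / 2 = 3.85 cm
RCF_original = 1.118 × 10⁻⁵ × 3.85 × (24750)² = 1.118 × 10⁻⁵ × 3.85 × 612,562,500 ≈ 26,366.5 × g
Target RCF = 3 × 26,366.5 ≈ 79,099.5 × g
Your rotor: r = 12.8 / 2 = 6.4 cm
79,099.5 = 1.118 × 10⁻⁵ × 6.4 × N²
N² = 79,099.5 / (7.1552 × 10⁻⁵) = 1,105,482,726
N ≈ √1,105,482,726 ≈ 33,248.8

≈ 33250 RPM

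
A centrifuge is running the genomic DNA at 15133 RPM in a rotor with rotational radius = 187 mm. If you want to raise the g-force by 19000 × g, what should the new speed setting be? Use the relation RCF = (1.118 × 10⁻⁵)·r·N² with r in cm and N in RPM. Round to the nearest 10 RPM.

r = 187 mm = 18.7 cm
Current RCF = 1.118 × 10⁻⁵ × 18.7 × (15133)² = 1.118 × 10⁻⁵ × 18.7 × 229,007,689 ≈ 47,877.7 × g
Target RCF = 47,877.7 + 19,000 = 66,877.7 × g
N² = 66,877.7 / (20.9066 × 10⁻⁵) = 319,887,978
N ≈ √319,887,978 ≈ 17,885.4

N₂ ≈ 17890 RPM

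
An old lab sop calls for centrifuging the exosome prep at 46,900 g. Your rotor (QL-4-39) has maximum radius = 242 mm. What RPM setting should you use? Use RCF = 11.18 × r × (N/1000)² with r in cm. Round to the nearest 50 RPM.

r = 242 mm = 24.2 cm
46,900 = 11.18 × 24.2 × (N/1000)²
(N/1000)² = 46,900 / 270.556 = 173.3467
N = 1000 × √173.3467 ≈ 13,166.1

13150 RPM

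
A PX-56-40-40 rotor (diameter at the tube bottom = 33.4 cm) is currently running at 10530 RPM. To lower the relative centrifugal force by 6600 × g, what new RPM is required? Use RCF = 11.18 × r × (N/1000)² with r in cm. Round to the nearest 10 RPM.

≈ 8690 RPM

r = 33.4 / 2 = 16.7 cm
Current RCF = 11.18 × 16.7 × (10.53)² = 11.18 × 16.7 × 110.8809 ≈ 20,702.1 × g
Target RCF = 20,702.1 − 6,600 = 14,102.1 × g
(N/1000)² = 14,102.1 / 186.706 = 75.53105
N = 1000 × √75.53105 ≈ 8,690.9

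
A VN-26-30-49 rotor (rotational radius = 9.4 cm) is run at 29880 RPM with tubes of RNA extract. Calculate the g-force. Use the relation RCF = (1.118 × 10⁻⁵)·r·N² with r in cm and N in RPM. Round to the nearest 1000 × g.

≈ 94000 × g

RCF = 1.118 × 10⁻⁵ × 9.4 × (29880)² = 1.118 × 10⁻⁵ × 9.4 × 892,814,400 ≈ 93,827.7 × g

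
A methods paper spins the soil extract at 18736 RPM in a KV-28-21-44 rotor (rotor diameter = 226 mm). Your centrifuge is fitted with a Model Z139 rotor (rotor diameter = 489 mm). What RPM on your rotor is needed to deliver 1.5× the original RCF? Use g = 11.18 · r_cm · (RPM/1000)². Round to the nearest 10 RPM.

≈ 15600 RPM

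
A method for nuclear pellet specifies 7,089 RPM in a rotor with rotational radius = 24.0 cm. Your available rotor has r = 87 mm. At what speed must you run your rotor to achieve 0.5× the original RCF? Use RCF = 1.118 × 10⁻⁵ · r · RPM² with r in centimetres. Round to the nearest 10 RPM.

RCF_original = 1.118 × 10⁻⁵ × 24 × (7089)² = 1.118 × 10⁻⁵ × 24 × 50,253,921 ≈ 13,484.1 × g
Target RCF = 0.5 × 13,484.1 ≈ 6,742.1 × g
Your rotor: r = 87 mm = 8.7 cm
6,742.1 = 1.118 × 10⁻⁵ × 8.7 × N²
N² = 6,742.1 / (9.7266 × 10⁻⁵) = 69,316,102
N ≈ √69,316,102 ≈ 8,325.6

≈ 8330 RPM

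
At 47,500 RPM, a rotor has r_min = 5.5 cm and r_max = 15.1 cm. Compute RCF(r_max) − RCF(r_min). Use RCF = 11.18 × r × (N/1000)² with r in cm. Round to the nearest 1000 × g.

ΔRCF = 11.18 × (r_max − r_min) × (N/1000)² = 11.18 × 9.6 × 2,256.25 ≈ 242,158.8

242000 g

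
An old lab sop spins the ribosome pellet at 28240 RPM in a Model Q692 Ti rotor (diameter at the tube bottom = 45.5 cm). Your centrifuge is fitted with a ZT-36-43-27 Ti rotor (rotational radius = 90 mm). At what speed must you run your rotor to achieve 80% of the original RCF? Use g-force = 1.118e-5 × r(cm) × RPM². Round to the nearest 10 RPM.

≈ 40160 RPM

Original rotor: r = 45.5 / 2 = 22.75 cm
RCF = 1.118 × 10⁻⁵ × r × N²
RCF_original = 1.118 × 10⁻⁵ × 22.75 × (28240)² = 1.118 × 10⁻⁵ × 22.75 × 797,497,600 ≈ 202,839.5 × g
Target RCF = 0.8 × 202,839.5 ≈ 162,271.6 × g
Your rotor: r = 90 mm = 9.0 cm
162,271.6 = 1.118 × 10⁻⁵ × 9 × N²
N² = 162,271.6 / (10.062 × 10⁻⁵) = 1,612,717,154
N ≈ √1,612,717,154 ≈ 40,158.6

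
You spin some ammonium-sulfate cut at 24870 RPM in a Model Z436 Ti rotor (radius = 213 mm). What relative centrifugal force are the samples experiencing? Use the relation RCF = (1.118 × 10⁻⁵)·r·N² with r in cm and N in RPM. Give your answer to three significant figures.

r = 213 mm = 21.3 cm
RCF = 1.118 × 10⁻⁵ × 21.3 × (24870)² = 1.118 × 10⁻⁵ × 21.3 × 618,516,900 ≈ 147,289.9 × g

RCF ≈ 147000 × g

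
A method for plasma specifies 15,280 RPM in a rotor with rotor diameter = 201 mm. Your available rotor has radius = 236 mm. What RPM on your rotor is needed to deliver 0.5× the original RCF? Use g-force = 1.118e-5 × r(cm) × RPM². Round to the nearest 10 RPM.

Original rotor: r = 201 mm / 2 = 100.5 mm = 10.05 cm
RCF = 1.118 × 10⁻⁵ × r × N²
RCF_original = 1.118 × 10⁻⁵ × 10.05 × (15280)² = 1.118 × 10⁻⁵ × 10.05 × 233,478,400 ≈ 26,233.4 × g
Target RCF = 0.5 × 26,233.4 ≈ 13,116.7 × g
Your rotor: r = 236 mm = 23.6 cm
13,116.7 = 1.118 × 10⁻⁵ × 23.6 × N²
N² = 13,116.7 / (26.3848 × 10⁻⁵) = 49,713,092
N ≈ √49,713,092 ≈ 7,050.8

7050 RPM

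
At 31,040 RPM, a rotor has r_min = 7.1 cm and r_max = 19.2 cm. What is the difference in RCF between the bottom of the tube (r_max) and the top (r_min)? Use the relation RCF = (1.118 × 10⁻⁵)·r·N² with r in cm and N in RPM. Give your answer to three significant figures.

130000 ×g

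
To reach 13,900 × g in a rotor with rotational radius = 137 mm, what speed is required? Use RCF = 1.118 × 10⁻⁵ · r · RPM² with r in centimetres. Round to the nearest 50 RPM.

r = 137 mm = 13.7 cm
13,900 = 1.118 × 10⁻⁵ × 13.7 × N²
N² = 13,900 / (15.3166 × 10⁻⁵) = 90,751,211
N ≈ √90,751,211 ≈ 9,526.3

9550 RPM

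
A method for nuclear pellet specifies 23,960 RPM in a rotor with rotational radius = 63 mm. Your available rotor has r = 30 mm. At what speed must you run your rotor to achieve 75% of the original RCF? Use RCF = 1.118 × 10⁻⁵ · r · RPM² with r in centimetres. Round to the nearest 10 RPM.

30070 RPM

Original rotor: r = 63 mm = 6.3 cm
RCF_original = 1.118 × 10⁻⁵ × 6.3 × (23960)² = 1.118 × 10⁻⁵ × 6.3 × 574,081,600 ≈ 40,434.9 × g
Target RCF = 0.75 × 40,434.9 ≈ 30,326.2 × g
Your rotor: r = 30 mm = 3.0 cm
30,326.2 = 1.118 × 10⁻⁵ × 3 × N²
N² = 30,326.2 / (3.354 × 10⁻⁵) = 904,180,083
N ≈ √904,180,083 ≈ 30,069.6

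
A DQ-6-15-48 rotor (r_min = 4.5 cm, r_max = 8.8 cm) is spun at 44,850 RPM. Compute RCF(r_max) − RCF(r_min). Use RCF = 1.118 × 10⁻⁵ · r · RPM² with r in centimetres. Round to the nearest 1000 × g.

≈ 97000 × g

ΔRCF = 1.118 × 10⁻⁵ × (r_max − r_min) × N² = 1.118 × 10⁻⁵ × 4.3 × 2,011,522,500 ≈ 96,701.9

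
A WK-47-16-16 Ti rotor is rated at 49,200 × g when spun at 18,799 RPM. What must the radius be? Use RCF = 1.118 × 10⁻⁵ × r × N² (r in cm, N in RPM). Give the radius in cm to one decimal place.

49200 = 1.118 × 10⁻⁵ × r × (18799)²
r = 49200 / (1.118 × 10⁻⁵ × 353,402,401) = 49200 / 3951.039 ≈ 12.452 cm

r ≈ 12.5 cm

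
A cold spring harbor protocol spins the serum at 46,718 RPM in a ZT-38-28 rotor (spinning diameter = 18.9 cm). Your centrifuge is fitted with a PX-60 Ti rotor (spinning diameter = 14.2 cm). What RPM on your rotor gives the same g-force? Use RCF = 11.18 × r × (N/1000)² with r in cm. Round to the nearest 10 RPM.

Original rotor: r = 18.9 / 2 = 9.45 cm
RCF_original = 11.18 × 9.45 × (46.718)² = 11.18 × 9.45 × 2,182.571524 ≈ 230,590.9 × g
Your rotor: r = 14.2 / 2 = 7.1 cm
230,590.9 = 11.18 × 7.1 × (N/1000)²
(N/1000)² = 230,590.9 / 79.378 = 2904.972
N = 1000 × √2904.972 ≈ 53,897.8

≈ 53900 RPM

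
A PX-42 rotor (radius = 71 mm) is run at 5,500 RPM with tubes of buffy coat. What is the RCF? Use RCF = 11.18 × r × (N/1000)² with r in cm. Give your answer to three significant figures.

≈ 2400 x g

r = 71 mm = 7.1 cm
RCF = 11.18 × 7.1 × (5.5)² = 11.18 × 7.1 × 30.25 ≈ 2,401.2 × g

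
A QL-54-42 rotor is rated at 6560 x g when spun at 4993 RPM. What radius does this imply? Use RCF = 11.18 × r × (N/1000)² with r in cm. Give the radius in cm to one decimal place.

≈ 23.5 cm

6560 = 11.18 × r × (4.993)²
r = 6560 / (11.18 × 24.930049) = 6560 / 278.7179 ≈ 23.536 cm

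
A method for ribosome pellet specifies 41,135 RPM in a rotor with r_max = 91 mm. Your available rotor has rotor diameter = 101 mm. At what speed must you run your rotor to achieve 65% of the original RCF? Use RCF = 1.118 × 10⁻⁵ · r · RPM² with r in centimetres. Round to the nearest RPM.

44519 RPM

Original rotor: r = 91 mm = 9.1 cm
RCF = 1.118 × 10⁻⁵ × r × N²
RCF_original = 1.118 × 10⁻⁵ × 9.1 × (41135)² = 1.118 × 10⁻⁵ × 9.1 × 1,692,088,225 ≈ 172,149.7 × g
Target RCF = 0.65 × 172,149.7 ≈ 111,897.3 × g
Your rotor: r = 101 mm / 2 = 50.5 mm = 5.05 cm
111,897.3 = 1.118 × 10⁻⁵ × 5.05 × N²
N² = 111,897.3 / (5.6459 × 10⁻⁵) = 1,981,921,394
N ≈ √1,981,921,394 ≈ 44,518.8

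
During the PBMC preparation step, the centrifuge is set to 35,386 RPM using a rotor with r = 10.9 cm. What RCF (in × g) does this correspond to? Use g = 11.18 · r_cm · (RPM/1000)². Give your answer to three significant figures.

153000 × g

RCF = 11.18 × r × (N/1000)²
RCF = 11.18 × 10.9 × (35.386)² = 11.18 × 10.9 × 1,252.168996 ≈ 152,591.8 × g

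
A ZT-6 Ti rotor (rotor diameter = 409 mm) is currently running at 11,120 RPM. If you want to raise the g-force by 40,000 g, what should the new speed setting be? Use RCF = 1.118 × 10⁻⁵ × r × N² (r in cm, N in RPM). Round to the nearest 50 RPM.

N₂ ≈ 17300 RPM

r = 409 mm / 2 = 204.5 mm = 20.45 cm
Current RCF = 1.118 × 10⁻⁵ × 20.45 × (11120)² = 1.118 × 10⁻⁵ × 20.45 × 123,654,400 ≈ 28,271.2 × g
Target RCF = 28,271.2 + 40,000 = 68,271.2 × g
N² = 68,271.2 / (22.8631 × 10⁻⁵) = 298,608,675
N ≈ √298,608,675 ≈ 17,280.3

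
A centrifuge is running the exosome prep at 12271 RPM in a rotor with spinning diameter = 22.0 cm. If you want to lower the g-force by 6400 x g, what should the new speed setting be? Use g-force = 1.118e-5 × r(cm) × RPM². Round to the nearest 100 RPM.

9900 RPM

r = 22.0 / 2 = 11 cm
Current RCF = 1.118 × 10⁻⁵ × 11 × (12271)² = 1.118 × 10⁻⁵ × 11 × 150,577,441 ≈ 18,518 × g
Target RCF = 18,518 − 6,400 = 12,118 × g
N² = 12,118 / (12.298 × 10⁻⁵) = 98,536,347
N ≈ √98,536,347 ≈ 9,926.5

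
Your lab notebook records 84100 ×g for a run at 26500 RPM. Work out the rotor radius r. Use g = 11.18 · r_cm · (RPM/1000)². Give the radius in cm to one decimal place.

84100 = 11.18 × r × (26.5)²
r = 84100 / (11.18 × 702.25) = 84100 / 7851.155 ≈ 10.712 cm

r ≈ 10.7 cm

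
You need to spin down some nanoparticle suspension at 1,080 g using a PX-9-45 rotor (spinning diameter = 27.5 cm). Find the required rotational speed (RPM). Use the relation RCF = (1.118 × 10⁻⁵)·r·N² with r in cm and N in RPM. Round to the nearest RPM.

r = 27.5 / 2 = 13.75 cm
1,080 = 1.118 × 10⁻⁵ × 13.75 × N²
N² = 1,080 / (15.3725 × 10⁻⁵) = 7,025,533
N ≈ √7,025,533 ≈ 2,650.6

≈ 2651 RPM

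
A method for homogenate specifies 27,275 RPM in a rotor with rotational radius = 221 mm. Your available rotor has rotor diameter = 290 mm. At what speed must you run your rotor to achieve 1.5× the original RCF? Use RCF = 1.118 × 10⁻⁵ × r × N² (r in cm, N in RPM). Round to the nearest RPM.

≈ 41240 RPM

Original rotor: r = 221 mm = 22.1 cm
RCF = 1.118 × 10⁻⁵ × r × N²
RCF_original = 1.118 × 10⁻⁵ × 22.1 × (27275)² = 1.118 × 10⁻⁵ × 22.1 × 743,925,625 ≈ 183,807.7 × g
Target RCF = 1.5 × 183,807.7 ≈ 275,711.6 × g
Your rotor: r = 290 mm / 2 = 145 mm = 14.5 cm
275,711.6 = 1.118 × 10⁻⁵ × 14.5 × N²
N² = 275,711.6 / (16.211 × 10⁻⁵) = 1,700,768,614
N ≈ √1,700,768,614 ≈ 41,240.4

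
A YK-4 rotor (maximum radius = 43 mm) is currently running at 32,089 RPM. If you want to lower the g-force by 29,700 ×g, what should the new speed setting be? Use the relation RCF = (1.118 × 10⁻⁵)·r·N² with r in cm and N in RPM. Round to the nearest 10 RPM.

N₂ ≈ 20300 RPM

r = 43 mm = 4.3 cm
Current RCF = 1.118 × 10⁻⁵ × 4.3 × (32089)² = 1.118 × 10⁻⁵ × 4.3 × 1,029,703,921 ≈ 49,502 × g
Target RCF = 49,502 − 29,700 = 19,802 × g
N² = 19,802 / (4.8074 × 10⁻⁵) = 411,906,644
N ≈ √411,906,644 ≈ 20,295.5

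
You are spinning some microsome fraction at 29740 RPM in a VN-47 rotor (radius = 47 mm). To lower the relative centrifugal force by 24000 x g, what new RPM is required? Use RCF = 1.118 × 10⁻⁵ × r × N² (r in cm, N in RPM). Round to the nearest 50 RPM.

r = 47 mm = 4.7 cm
Current RCF = 1.118 × 10⁻⁵ × 4.7 × (29740)² = 1.118 × 10⁻⁵ × 4.7 × 884,467,600 ≈ 46,475.2 × g
Target RCF = 46,475.2 − 24,000 = 22,475.2 × g
N² = 22,475.2 / (5.2546 × 10⁻⁵) = 427,724,280
N ≈ √427,724,280 ≈ 20,681.5

≈ 20700 RPM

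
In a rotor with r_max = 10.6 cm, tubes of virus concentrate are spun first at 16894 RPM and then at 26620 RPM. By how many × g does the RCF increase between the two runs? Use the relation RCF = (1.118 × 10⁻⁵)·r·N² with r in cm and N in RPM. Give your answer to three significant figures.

RCF₁ = 1.118 × 10⁻⁵ × 10.6 × (16894)² = 1.118 × 10⁻⁵ × 10.6 × 285,407,236 ≈ 33,823 × g
RCF₂ = 1.118 × 10⁻⁵ × 10.6 × (26620)² = 1.118 × 10⁻⁵ × 10.6 × 708,624,400 ≈ 83,977.7 × g
Increase = 83,977.7 − 33,823 = 50,154.7

≈ 50200 × g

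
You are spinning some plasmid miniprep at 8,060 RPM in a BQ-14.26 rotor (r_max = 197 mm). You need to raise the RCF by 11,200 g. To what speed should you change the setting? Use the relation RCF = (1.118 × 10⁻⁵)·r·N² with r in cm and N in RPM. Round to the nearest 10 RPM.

r = 197 mm = 19.7 cm
Current RCF = 1.118 × 10⁻⁵ × 19.7 × (8060)² = 1.118 × 10⁻⁵ × 19.7 × 64,963,600 ≈ 14,308 × g
Target RCF = 14,308 + 11,200 = 25,508 × g
N² = 25,508 / (22.0246 × 10⁻⁵) = 115,815,951
N ≈ √115,815,951 ≈ 10,761.8

10760 RPM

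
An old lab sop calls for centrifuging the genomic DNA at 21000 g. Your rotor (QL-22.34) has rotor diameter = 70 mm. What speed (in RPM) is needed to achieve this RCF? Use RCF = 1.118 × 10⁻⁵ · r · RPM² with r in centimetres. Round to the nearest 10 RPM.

r = 70 mm / 2 = 35 mm = 3.5 cm
21,000 = 1.118 × 10⁻⁵ × 3.5 × N²
N² = 21,000 / (3.913 × 10⁻⁵) = 536,672,630
N ≈ √536,672,630 ≈ 23,166.2

23170 RPM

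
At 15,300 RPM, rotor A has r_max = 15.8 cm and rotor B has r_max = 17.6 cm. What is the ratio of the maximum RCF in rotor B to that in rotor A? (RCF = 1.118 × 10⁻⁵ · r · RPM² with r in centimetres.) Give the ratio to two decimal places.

1.11

At fixed N, RCF ∝ r, so RCF_B/RCF_A = r_B/r_A = 17.6 / 15.8 = 1.1139.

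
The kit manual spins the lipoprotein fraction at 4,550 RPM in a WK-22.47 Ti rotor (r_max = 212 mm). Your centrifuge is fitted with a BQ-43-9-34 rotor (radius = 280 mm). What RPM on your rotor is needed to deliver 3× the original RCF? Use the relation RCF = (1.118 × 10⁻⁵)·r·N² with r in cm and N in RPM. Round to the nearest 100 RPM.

Original rotor: r = 212 mm = 21.2 cm
RCF_original = 1.118 × 10⁻⁵ × 21.2 × (4550)² = 1.118 × 10⁻⁵ × 21.2 × 20,702,500 ≈ 4,906.8 × g
Target RCF = 3 × 4,906.8 ≈ 14,720.4 × g
Your rotor: r = 280 mm = 28.0 cm
14,720.4 = 1.118 × 10⁻⁵ × 28 × N²
N² = 14,720.4 / (31.304 × 10⁻⁵) = 47,024,022
N ≈ √47,024,022 ≈ 6,857.4

6900 RPM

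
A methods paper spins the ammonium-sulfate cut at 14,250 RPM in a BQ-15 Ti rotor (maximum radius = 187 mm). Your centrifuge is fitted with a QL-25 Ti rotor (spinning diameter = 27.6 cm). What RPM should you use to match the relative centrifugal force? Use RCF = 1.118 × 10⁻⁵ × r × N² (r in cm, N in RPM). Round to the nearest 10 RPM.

≈ 16590 RPM

Original rotor: r = 187 mm = 18.7 cm
RCF_original = 1.118 × 10⁻⁵ × 18.7 × (14250)² = 1.118 × 10⁻⁵ × 18.7 × 203,062,500 ≈ 42,453.5 × g
Your rotor: r = 27.6 / 2 = 13.8 cm
42,453.5 = 1.118 × 10⁻⁵ × 13.8 × N²
N² = 42,453.5 / (15.4284 × 10⁻⁵) = 275,164,631
N ≈ √275,164,631 ≈ 16,588.1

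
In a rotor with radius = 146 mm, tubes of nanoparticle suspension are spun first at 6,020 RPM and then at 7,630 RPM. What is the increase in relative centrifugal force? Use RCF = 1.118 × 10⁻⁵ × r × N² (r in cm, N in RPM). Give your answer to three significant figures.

r = 146 mm = 14.6 cm
RCF₁ = 1.118 × 10⁻⁵ × 14.6 × (6020)² = 1.118 × 10⁻⁵ × 14.6 × 36,240,400 ≈ 5,915.4 × g
RCF₂ = 1.118 × 10⁻⁵ × 14.6 × (7630)² = 1.118 × 10⁻⁵ × 14.6 × 58,216,900 ≈ 9,502.6 × g
Increase = 9,502.6 − 5,915.4 = 3,587.2

3590 x g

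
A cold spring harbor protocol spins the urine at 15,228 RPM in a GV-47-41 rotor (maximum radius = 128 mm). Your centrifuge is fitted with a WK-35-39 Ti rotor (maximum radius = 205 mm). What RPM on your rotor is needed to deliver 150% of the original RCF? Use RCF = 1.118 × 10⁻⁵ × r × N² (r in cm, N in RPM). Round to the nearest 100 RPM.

14700 RPM

Original rotor: r = 128 mm = 12.8 cm
RCF_original = 1.118 × 10⁻⁵ × 12.8 × (15228)² = 1.118 × 10⁻⁵ × 12.8 × 231,891,984 ≈ 33,184.7 × g
Target RCF = 1.5 × 33,184.7 ≈ 49,777 × g
Your rotor: r = 205 mm = 20.5 cm
49,777 = 1.118 × 10⁻⁵ × 20.5 × N²
N² = 49,777 / (22.919 × 10⁻⁵) = 217,186,614
N ≈ √217,186,614 ≈ 14,737.3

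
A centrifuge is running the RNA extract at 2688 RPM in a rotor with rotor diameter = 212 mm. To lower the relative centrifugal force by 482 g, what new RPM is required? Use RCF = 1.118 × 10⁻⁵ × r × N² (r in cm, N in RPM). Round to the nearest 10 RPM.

1780 RPM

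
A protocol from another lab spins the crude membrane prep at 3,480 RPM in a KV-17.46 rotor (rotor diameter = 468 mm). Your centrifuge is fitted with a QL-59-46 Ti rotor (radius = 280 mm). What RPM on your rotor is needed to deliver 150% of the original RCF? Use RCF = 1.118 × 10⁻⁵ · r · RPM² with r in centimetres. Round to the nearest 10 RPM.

Original rotor: r = 468 mm / 2 = 234 mm = 23.4 cm
RCF = 1.118 × 10⁻⁵ × r × N²
RCF_original = 1.118 × 10⁻⁵ × 23.4 × (3480)² = 1.118 × 10⁻⁵ × 23.4 × 12,110,400 ≈ 3,168.2 × g
Target RCF = 1.5 × 3,168.2 ≈ 4,752.3 × g
Your rotor: r = 280 mm = 28.0 cm
4,752.3 = 1.118 × 10⁻⁵ × 28 × N²
N² = 4,752.3 / (31.304 × 10⁻⁵) = 15,181,127
N ≈ √15,181,127 ≈ 3,896.3

3900 RPM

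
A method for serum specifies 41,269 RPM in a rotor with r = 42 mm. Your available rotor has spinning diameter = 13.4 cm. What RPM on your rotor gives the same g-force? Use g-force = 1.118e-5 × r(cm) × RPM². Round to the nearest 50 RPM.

Original rotor: r = 42 mm = 4.2 cm
RCF = 1.118 × 10⁻⁵ × r × N²
RCF_original = 1.118 × 10⁻⁵ × 4.2 × (41269)² = 1.118 × 10⁻⁵ × 4.2 × 1,703,130,361 ≈ 79,972.2 × g
Your rotor: r = 13.4 / 2 = 6.7 cm
79,972.2 = 1.118 × 10⁻⁵ × 6.7 × N²
N² = 79,972.2 / (7.4906 × 10⁻⁵) = 1,067,634,101
N ≈ √1,067,634,101 ≈ 32,674.7

32650 RPM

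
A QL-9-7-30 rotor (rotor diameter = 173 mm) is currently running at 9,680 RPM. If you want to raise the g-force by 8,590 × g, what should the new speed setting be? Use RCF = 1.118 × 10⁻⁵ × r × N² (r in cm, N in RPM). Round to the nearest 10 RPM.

r = 173 mm / 2 = 86.5 mm = 8.65 cm
Current RCF = 1.118 × 10⁻⁵ × 8.65 × (9680)² = 1.118 × 10⁻⁵ × 8.65 × 93,702,400 ≈ 9,061.7 × g
Target RCF = 9,061.7 + 8,590 = 17,651.7 × g
N² = 17,651.7 / (9.6707 × 10⁻⁵) = 182,527,635
N ≈ √182,527,635 ≈ 13,510.3

N₂ ≈ 13510 RPM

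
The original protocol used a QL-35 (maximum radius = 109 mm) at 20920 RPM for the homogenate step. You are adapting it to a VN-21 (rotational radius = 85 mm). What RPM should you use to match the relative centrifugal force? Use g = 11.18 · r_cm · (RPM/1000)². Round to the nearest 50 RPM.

≈ 23700 RPM

Original rotor: r = 109 mm = 10.9 cm
RCF_original = 11.18 × 10.9 × (20.92)² = 11.18 × 10.9 × 437.6464 ≈ 53,332.5 × g
Your rotor: r = 85 mm = 8.5 cm
53,332.5 = 11.18 × 8.5 × (N/1000)²
(N/1000)² = 53,332.5 / 95.03 = 561.2175
N = 1000 × √561.2175 ≈ 23,690.0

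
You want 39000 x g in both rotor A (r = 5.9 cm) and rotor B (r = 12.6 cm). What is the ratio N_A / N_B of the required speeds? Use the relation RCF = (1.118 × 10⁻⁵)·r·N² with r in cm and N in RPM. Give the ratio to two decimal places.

1.46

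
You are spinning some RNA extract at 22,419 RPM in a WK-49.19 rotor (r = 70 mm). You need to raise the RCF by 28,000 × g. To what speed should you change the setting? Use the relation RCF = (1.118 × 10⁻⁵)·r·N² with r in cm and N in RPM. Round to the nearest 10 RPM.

29330 RPM

r = 70 mm = 7.0 cm
Current RCF = 1.118 × 10⁻⁵ × 7 × (22419)² = 1.118 × 10⁻⁵ × 7 × 502,611,561 ≈ 39,334.4 × g
Target RCF = 39,334.4 + 28,000 = 67,334.4 × g
N² = 67,334.4 / (7.826 × 10⁻⁵) = 860,393,560
N ≈ √860,393,560 ≈ 29,332.5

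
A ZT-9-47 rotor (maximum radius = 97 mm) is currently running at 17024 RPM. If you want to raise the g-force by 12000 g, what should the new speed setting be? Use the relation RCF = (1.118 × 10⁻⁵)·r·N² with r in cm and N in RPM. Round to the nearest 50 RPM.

≈ 20000 RPM

r = 97 mm = 9.7 cm
Current RCF = 1.118 × 10⁻⁵ × 9.7 × (17024)² = 1.118 × 10⁻⁵ × 9.7 × 289,816,576 ≈ 31,429.4 × g
Target RCF = 31,429.4 + 12,000 = 43,429.4 × g
N² = 43,429.4 / (10.8446 × 10⁻⁵) = 400,470,280
N ≈ √400,470,280 ≈ 20,011.8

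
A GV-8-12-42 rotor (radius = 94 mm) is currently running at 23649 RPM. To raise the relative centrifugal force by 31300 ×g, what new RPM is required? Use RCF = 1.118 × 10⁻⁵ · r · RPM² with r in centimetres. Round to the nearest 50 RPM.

r = 94 mm = 9.4 cm
Current RCF = 1.118 × 10⁻⁵ × 9.4 × (23649)² = 1.118 × 10⁻⁵ × 9.4 × 559,275,201 ≈ 58,775.3 × g
Target RCF = 58,775.3 + 31,300 = 90,075.3 × g
N² = 90,075.3 / (10.5092 × 10⁻⁵) = 857,109,009
N ≈ √857,109,009 ≈ 29,276.4

N₂ ≈ 29300 RPM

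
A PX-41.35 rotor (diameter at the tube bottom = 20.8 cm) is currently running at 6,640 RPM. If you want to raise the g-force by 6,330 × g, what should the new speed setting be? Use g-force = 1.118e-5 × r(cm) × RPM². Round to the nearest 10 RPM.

r = 20.8 / 2 = 10.4 cm
Current RCF = 1.118 × 10⁻⁵ × 10.4 × (6640)² = 1.118 × 10⁻⁵ × 10.4 × 44,089,600 ≈ 5,126.4 × g
Target RCF = 5,126.4 + 6,330 = 11,456.4 × g
N² = 11,456.4 / (11.6272 × 10⁻⁵) = 98,531,031
N ≈ √98,531,031 ≈ 9,926.3

≈ 9930 RPM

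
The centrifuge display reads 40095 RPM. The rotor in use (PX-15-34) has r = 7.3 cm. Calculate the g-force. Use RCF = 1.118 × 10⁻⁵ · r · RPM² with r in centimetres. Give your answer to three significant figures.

RCF = 1.118 × 10⁻⁵ × 7.3 × (40095)² = 1.118 × 10⁻⁵ × 7.3 × 1,607,609,025 ≈ 131,203.4 × g

≈ 131000 x g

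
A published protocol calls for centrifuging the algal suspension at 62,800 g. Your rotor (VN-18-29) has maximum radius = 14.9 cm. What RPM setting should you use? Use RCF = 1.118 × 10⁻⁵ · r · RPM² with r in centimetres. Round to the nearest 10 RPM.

≈ 19420 RPM

62,800 = 1.118 × 10⁻⁵ × 14.9 × N²
N² = 62,800 / (16.6582 × 10⁻⁵) = 376,991,512
N ≈ √376,991,512 ≈ 19,416.3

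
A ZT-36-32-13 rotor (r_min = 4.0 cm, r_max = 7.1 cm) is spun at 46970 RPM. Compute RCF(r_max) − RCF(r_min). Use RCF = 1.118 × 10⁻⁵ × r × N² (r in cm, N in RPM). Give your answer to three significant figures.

ΔRCF = 1.118 × 10⁻⁵ × (r_max − r_min) × N² = 1.118 × 10⁻⁵ × 3.1 × 2,206,180,900 ≈ 76,461.8

ΔRCF ≈ 76500 ×g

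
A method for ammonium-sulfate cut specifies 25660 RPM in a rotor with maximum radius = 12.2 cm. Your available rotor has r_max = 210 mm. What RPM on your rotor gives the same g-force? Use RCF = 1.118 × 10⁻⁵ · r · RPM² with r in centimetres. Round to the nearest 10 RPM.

RCF_original = 1.118 × 10⁻⁵ × 12.2 × (25660)² = 1.118 × 10⁻⁵ × 12.2 × 658,435,600 ≈ 89,808 × g
Your rotor: r = 210 mm = 21.0 cm
89,808 = 1.118 × 10⁻⁵ × 21 × N²
N² = 89,808 / (23.478 × 10⁻⁵) = 382,519,806
N ≈ √382,519,806 ≈ 19,558.1

≈ 19560 RPM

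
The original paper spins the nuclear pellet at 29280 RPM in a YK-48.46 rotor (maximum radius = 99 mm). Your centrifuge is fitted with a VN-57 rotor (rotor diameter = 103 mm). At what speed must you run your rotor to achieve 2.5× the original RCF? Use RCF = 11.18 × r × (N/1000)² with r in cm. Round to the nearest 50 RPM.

Original rotor: r = 99 mm = 9.9 cm
RCF_original = 11.18 × 9.9 × (29.28)² = 11.18 × 9.9 × 857.3184 ≈ 94,889.7 × g
Target RCF = 2.5 × 94,889.7 ≈ 237,224.2 × g
Your rotor: r = 103 mm / 2 = 51.5 mm = 5.15 cm
237,224.2 = 11.18 × 5.15 × (N/1000)²
(N/1000)² = 237,224.2 / 57.577 = 4120.121
N = 1000 × √4120.121 ≈ 64,188.2

≈ 64200 RPM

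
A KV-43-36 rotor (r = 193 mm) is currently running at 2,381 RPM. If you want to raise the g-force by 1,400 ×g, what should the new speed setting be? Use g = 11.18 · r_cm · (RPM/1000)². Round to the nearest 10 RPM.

r = 193 mm = 19.3 cm
Current RCF = 11.18 × 19.3 × (2.381)² = 11.18 × 19.3 × 5.669161 ≈ 1,223.3 × g
Target RCF = 1,223.3 + 1,400 = 2,623.3 × g
(N/1000)² = 2,623.3 / 215.774 = 12.15763
N = 1000 × √12.15763 ≈ 3,486.8

≈ 3490 RPM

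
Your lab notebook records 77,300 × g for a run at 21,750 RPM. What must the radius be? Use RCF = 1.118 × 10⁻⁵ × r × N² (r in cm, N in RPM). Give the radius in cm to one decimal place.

≈ 14.6 cm

77300 = 1.118 × 10⁻⁵ × r × (21750)²
r = 77300 / (1.118 × 10⁻⁵ × 473,062,500) = 77300 / 5288.839 ≈ 14.616 cm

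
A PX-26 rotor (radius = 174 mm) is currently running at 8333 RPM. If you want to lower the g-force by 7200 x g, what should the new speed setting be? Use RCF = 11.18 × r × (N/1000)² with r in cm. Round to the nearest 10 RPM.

≈ 5690 RPM

r = 174 mm = 17.4 cm
Current RCF = 11.18 × 17.4 × (8.333)² = 11.18 × 17.4 × 69.438889 ≈ 13,508.1 × g
Target RCF = 13,508.1 − 7,200 = 6,308.1 × g
(N/1000)² = 6,308.1 / 194.532 = 32.42706
N = 1000 × √32.42706 ≈ 5,694.5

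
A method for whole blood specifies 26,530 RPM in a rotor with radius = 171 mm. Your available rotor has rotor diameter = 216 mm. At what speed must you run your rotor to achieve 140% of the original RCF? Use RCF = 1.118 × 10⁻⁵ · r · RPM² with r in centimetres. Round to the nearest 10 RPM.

39500 RPM

Original rotor: r = 171 mm = 17.1 cm
RCF = 1.118 × 10⁻⁵ × r × N²
RCF_original = 1.118 × 10⁻⁵ × 17.1 × (26530)² = 1.118 × 10⁻⁵ × 17.1 × 703,840,900 ≈ 134,558.9 × g
Target RCF = 1.4 × 134,558.9 ≈ 188,382.5 × g
Your rotor: r = 216 mm / 2 = 108 mm = 10.8 cm
188,382.5 = 1.118 × 10⁻⁵ × 10.8 × N²
N² = 188,382.5 / (12.0744 × 10⁻⁵) = 1,560,181,044
N ≈ √1,560,181,044 ≈ 39,499.1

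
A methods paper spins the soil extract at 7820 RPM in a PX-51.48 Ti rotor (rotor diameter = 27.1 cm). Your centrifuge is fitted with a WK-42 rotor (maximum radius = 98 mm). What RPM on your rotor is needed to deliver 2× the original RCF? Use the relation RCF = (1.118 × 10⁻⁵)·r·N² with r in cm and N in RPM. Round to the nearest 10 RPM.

13000 RPM

Original rotor: r = 27.1 / 2 = 13.55 cm
RCF_original = 1.118 × 10⁻⁵ × 13.55 × (7820)² = 1.118 × 10⁻⁵ × 13.55 × 61,152,400 ≈ 9,263.9 × g
Target RCF = 2 × 9,263.9 ≈ 18,527.8 × g
Your rotor: r = 98 mm = 9.8 cm
18,527.8 = 1.118 × 10⁻⁵ × 9.8 × N²
N² = 18,527.8 / (10.9564 × 10⁻⁵) = 169,104,815
N ≈ √169,104,815 ≈ 13,004.0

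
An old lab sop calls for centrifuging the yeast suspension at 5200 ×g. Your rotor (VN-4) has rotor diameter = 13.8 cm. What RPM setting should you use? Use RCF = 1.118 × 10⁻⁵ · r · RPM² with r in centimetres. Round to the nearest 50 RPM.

N ≈ 8200 RPM

r = 13.8 / 2 = 6.9 cm
5,200 = 1.118 × 10⁻⁵ × 6.9 × N²
N² = 5,200 / (7.7142 × 10⁻⁵) = 67,408,156
N ≈ √67,408,156 ≈ 8,210.2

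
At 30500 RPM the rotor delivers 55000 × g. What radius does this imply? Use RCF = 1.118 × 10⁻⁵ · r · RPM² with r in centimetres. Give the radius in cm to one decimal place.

5.3 cm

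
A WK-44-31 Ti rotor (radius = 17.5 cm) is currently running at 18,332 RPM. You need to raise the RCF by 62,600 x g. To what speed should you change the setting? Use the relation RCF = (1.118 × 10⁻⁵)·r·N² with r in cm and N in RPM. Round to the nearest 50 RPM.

Current RCF = 1.118 × 10⁻⁵ × 17.5 × (18332)² = 1.118 × 10⁻⁵ × 17.5 × 336,062,224 ≈ 65,750.6 × g
Target RCF = 65,750.6 + 62,600 = 128,350.6 × g
N² = 128,350.6 / (19.565 × 10⁻⁵) = 656,021,467
N ≈ √656,021,467 ≈ 25,612.9

≈ 25600 RPM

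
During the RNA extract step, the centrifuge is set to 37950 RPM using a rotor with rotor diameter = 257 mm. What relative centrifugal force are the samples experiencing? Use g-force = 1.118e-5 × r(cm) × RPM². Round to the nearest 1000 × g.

RCF ≈ 207000 ×g

r = 257 mm / 2 = 128.5 mm = 12.85 cm
RCF = 1.118 × 10⁻⁵ × r × N²
RCF = 1.118 × 10⁻⁵ × 12.85 × (37950)² = 1.118 × 10⁻⁵ × 12.85 × 1,440,202,500 ≈ 206,903.8 × g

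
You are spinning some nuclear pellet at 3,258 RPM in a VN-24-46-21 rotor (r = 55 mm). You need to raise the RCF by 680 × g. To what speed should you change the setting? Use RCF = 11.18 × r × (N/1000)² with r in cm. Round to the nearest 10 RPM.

r = 55 mm = 5.5 cm
Current RCF = 11.18 × 5.5 × (3.258)² = 11.18 × 5.5 × 10.614564 ≈ 652.7 × g
Target RCF = 652.7 + 680 = 1,332.7 × g
(N/1000)² = 1,332.7 / 61.49 = 21.67344
N = 1000 × √21.67344 ≈ 4,655.5

4660 RPM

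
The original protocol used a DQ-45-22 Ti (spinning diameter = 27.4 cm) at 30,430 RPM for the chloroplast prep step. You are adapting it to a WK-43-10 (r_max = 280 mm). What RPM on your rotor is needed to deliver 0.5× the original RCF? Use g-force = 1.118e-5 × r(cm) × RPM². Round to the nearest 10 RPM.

≈ 15050 RPM

Original rotor: r = 27.4 / 2 = 13.7 cm
RCF = 1.118 × 10⁻⁵ × r × N²
RCF_original = 1.118 × 10⁻⁵ × 13.7 × (30430)² = 1.118 × 10⁻⁵ × 13.7 × 925,984,900 ≈ 141,829.4 × g
Target RCF = 0.5 × 141,829.4 ≈ 70,914.7 × g
Your rotor: r = 280 mm = 28.0 cm
70,914.7 = 1.118 × 10⁻⁵ × 28 × N²
N² = 70,914.7 / (31.304 × 10⁻⁵) = 226,535,587
N ≈ √226,535,587 ≈ 15,051.1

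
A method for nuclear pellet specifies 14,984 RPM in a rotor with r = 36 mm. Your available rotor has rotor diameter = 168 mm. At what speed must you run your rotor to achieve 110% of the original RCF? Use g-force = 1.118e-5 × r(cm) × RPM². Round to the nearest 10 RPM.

10290 RPM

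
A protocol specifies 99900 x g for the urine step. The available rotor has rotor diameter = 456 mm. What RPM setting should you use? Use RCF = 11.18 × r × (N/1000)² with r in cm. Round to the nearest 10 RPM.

N ≈ 19800 RPM

r = 456 mm / 2 = 228 mm = 22.8 cm
99,900 = 11.18 × 22.8 × (N/1000)²
(N/1000)² = 99,900 / 254.904 = 391.9122
N = 1000 × √391.9122 ≈ 19,796.8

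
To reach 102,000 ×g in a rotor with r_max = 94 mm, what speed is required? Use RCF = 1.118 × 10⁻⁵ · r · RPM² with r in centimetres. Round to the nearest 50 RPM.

31150 RPM

r = 94 mm = 9.4 cm
102,000 = 1.118 × 10⁻⁵ × 9.4 × N²
N² = 102,000 / (10.5092 × 10⁻⁵) = 970,578,160
N ≈ √970,578,160 ≈ 31,154.1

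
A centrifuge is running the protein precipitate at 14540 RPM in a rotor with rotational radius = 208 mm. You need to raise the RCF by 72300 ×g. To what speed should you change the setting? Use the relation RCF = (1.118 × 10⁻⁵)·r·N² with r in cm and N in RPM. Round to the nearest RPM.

N₂ ≈ 22854 RPM

r = 208 mm = 20.8 cm
Current RCF = 1.118 × 10⁻⁵ × 20.8 × (14540)² = 1.118 × 10⁻⁵ × 20.8 × 211,411,600 ≈ 49,162.5 × g
Target RCF = 49,162.5 + 72,300 = 121,462.5 × g
N² = 121,462.5 / (23.2544 × 10⁻⁵) = 522,320,507
N ≈ √522,320,507 ≈ 22,854.3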